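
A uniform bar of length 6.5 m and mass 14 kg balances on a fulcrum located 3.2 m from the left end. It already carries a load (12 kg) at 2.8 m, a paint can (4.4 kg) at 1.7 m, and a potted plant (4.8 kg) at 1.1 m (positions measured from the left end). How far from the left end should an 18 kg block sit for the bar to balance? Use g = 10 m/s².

Taking torques about the fulcrum (at 3.2 m from the left end):
Beam weight: 14 × 10 = 140 N down at 3.25 m → arm 0.05 m, τ = 140 × 0.05 = 7 N·m clockwise.
Load: 12 × 10 = 120 N down at 2.8 m → arm 0.4 m, τ = 120 × 0.4 = 48 N·m counterclockwise.
Paint can: 4.4 × 10 = 44 N down at 1.7 m → arm 1.5 m, τ = 44 × 1.5 = 66 N·m counterclockwise.
Potted plant: 4.8 × 10 = 48 N down at 1.1 m → arm 2.1 m, τ = 48 × 2.1 = 100.8 N·m counterclockwise.
Net moment of existing loads = 207.8 N·m counterclockwise.
The block weighs 18 × 10 = 180 N and must supply an equal clockwise moment, so its lever arm about the fulcrum is 207.8 / 180 = 1.15 m.
That puts it at 3.2 + 1.15 = 4.35 m from the left end.

x ≈ 4.35 m from the left end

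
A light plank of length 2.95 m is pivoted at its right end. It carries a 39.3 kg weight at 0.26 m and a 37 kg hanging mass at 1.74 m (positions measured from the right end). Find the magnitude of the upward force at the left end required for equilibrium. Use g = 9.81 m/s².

Taking torques about the right end:
Weight: 39.3 × 9.81 = 385.5 N down at 0.26 m → arm 0.26 m, τ = 385.5 × 0.26 = 100.2 N·m counterclockwise.
Hanging mass: 37 × 9.81 = 363 N down at 1.74 m → arm 1.74 m, τ = 363 × 1.74 = 631.6 N·m counterclockwise.
Net moment of the loads = 731.8 N·m counterclockwise.
The upward force F acts at the left end, arm 2.95 m, giving F × 2.95 clockwise.
Setting net torque to zero: F × 2.95 = 731.8 → F = 731.8 / 2.95 = 248 N.

F ≈ 248 N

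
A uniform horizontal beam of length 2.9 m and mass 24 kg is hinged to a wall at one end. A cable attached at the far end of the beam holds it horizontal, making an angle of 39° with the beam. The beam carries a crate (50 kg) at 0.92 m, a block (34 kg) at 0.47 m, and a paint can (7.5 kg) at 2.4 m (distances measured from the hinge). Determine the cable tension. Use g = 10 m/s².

T ≈ 629 N

Choose the hinge as the axis so the unknown hinge reaction has zero arm there.
Beam weight: 24 × 10 = 240 N down at 1.45 m → arm 1.45 m, τ = 240 × 1.45 = 348 N·m clockwise.
Crate: 50 × 10 = 500 N down at 0.92 m → arm 0.92 m, τ = 500 × 0.92 = 460 N·m clockwise.
Block: 34 × 10 = 340 N down at 0.47 m → arm 0.47 m, τ = 340 × 0.47 = 159.8 N·m clockwise.
Paint can: 7.5 × 10 = 75 N down at 2.4 m → arm 2.4 m, τ = 75 × 2.4 = 180 N·m clockwise.
Total clockwise load moment = 1148 N·m.
The cable tension T acts at 2.9 m; only its component perpendicular to the beam, T sinθ, produces torque. sin 39° = 0.6293.
Στ = 0 ⇒ T × 2.9 × 0.6293 = 1148 ⇒ T = 1148 / 1.825 = 629 N.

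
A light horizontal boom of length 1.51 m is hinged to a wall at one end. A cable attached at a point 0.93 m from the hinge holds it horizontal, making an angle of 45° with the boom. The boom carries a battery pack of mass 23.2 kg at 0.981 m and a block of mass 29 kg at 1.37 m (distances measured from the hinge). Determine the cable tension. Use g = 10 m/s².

T ≈ 950 N

Choose the hinge as the axis so the unknown hinge reaction has zero arm there.
Battery pack: 23.2 × 10 = 232 N down at 0.981 m → arm 0.981 m, τ = 232 × 0.981 = 227.6 N·m clockwise.
Block: 29 × 10 = 290 N down at 1.37 m → arm 1.37 m, τ = 290 × 1.37 = 397.3 N·m clockwise.
Total clockwise load moment = 624.9 N·m.
The cable tension T acts at 0.93 m; only its component perpendicular to the boom, T sinθ, produces torque. sin 45° = 0.7071.
Setting net torque to zero: T × 0.93 × 0.7071 = 624.9 → T = 624.9 / 0.6576 = 950 N.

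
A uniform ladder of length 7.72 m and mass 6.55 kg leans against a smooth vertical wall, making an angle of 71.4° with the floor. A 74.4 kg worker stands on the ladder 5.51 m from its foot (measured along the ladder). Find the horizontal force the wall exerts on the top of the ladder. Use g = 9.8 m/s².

N_wall ≈ 186 N

Take moments about the foot of the ladder.
Ladder weight 6.55×9.8 = 64.19 N acts at 3.86 m along the ladder; its horizontal arm is 3.86·cos71.4° = 1.231 m → τ = 79.02 N·m clockwise.
Worker: 74.4×9.8 = 729.1 N at 5.51 m → arm 1.757 m → τ = 1281 N·m clockwise.
Wall normal N acts horizontally at the top; its moment arm is the height L sinθ = 7.72·sin71.4° = 7.317 m, counterclockwise.
Balancing moments: N × 7.317 = 1360, giving N = 186 N.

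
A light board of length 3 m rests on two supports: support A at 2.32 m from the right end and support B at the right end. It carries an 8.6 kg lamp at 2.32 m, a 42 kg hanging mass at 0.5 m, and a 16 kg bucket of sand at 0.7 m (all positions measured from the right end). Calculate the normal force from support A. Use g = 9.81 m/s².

R_A ≈ 221 N

Choose support B as the axis so its reaction then has zero moment arm.
Lamp: 8.6 × 9.81 = 84.37 N down at 2.32 m → arm 2.32 m, τ = 84.37 × 2.32 = 195.7 N·m counterclockwise.
Hanging mass: 42 × 9.81 = 412 N down at 0.5 m → arm 0.5 m, τ = 412 × 0.5 = 206 N·m counterclockwise.
Bucket of sand: 16 × 9.81 = 157 N down at 0.7 m → arm 0.7 m, τ = 157 × 0.7 = 109.9 N·m counterclockwise.
Net load moment about support B = 511.6 N·m counterclockwise.
Reaction R at support A is upward at 2.32 m, arm 2.32 m → moment R × 2.32 clockwise.
Setting net torque to zero: R × 2.32 = 511.6 → R = 221 N.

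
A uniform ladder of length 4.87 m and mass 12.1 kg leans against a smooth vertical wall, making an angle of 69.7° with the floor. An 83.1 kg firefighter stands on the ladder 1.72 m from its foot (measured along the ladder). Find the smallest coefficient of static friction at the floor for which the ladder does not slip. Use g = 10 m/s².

Taking torques about the foot of the ladder:
Ladder weight 12.1×10 = 121 N acts at 2.435 m along the ladder; its horizontal arm is 2.435·cos69.7° = 0.8448 m → τ = 102.2 N·m clockwise.
Firefighter: 83.1×10 = 831 N at 1.72 m → arm 0.5967 m → τ = 495.9 N·m clockwise.
Wall normal N acts horizontally at the top; its moment arm is the height L sinθ = 4.87·sin69.7° = 4.568 m, counterclockwise.
For rotational equilibrium, N × 4.568 = 598.1, so N = 130.9 N.
ΣFx = 0 ⇒ f = N_wall = 130.9 N. ΣFy = 0 ⇒ N_floor = 952 N.
μ_min = f / N_floor = 130.9 / 952 = 0.138.

μ_min ≈ 0.138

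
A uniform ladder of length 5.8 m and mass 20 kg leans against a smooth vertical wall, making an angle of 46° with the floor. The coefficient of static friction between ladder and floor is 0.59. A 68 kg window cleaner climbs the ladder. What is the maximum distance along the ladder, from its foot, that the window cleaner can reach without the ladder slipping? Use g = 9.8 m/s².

Sum moments about the foot of the ladder (the floor normal and friction both act there and drop out).
Ladder weight 20×9.8 = 196 N acts at 2.9 m along the ladder; its horizontal arm is 2.9·cos46° = 2.015 m → τ = 394.9 N·m clockwise.
Window cleaner weight 68×9.8 = 666.4 N at distance d → arm d·cos46° → τ = 666.4·d·0.6947 clockwise.
Wall normal N at the top has arm L sinθ = 4.172 m counterclockwise, so Στ = 0 gives N·4.172 = 394.9 + 462.9·d.
ΣFy = 0 ⇒ N_floor = 862.4 N, so the maximum friction is μ_s·N_floor = 0.59×862.4 = 508.8 N. ΣFx = 0 ⇒ N_wall = f, so at the slipping point N = 508.8 N.
Substituting: 508.8×4.172 = 394.9 + 462.9·d ⇒ d = (2123 − 394.9) / 462.9 = 3.73 m.

d ≈ 3.73 m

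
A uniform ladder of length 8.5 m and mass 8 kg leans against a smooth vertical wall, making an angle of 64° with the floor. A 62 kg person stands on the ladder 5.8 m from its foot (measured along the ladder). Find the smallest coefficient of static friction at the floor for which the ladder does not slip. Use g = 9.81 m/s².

μ_min ≈ 0.323

Choose the foot of the ladder as the axis so the floor normal and friction both act there and drop out.
Ladder weight 8×9.81 = 78.48 N acts at 4.25 m along the ladder; its horizontal arm is 4.25·cos64° = 1.863 m → τ = 146.2 N·m clockwise.
Person: 62×9.81 = 608.2 N at 5.8 m → arm 2.543 m → τ = 1547 N·m clockwise.
Wall normal N acts horizontally at the top; its moment arm is the height L sinθ = 8.5·sin64° = 7.64 m, counterclockwise.
For rotational equilibrium, N × 7.64 = 1693, so N = 221.6 N.
ΣFx = 0 ⇒ f = N_wall = 221.6 N. ΣFy = 0 ⇒ N_floor = 686.7 N.
μ_min = f / N_floor = 221.6 / 686.7 = 0.323.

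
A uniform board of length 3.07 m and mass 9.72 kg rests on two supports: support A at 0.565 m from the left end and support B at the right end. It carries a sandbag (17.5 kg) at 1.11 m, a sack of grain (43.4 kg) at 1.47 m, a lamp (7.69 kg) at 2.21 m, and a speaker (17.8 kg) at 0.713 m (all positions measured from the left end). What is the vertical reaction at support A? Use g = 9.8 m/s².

Choose support B as the axis so its reaction then has zero moment arm.
Beam weight: 9.72 × 9.8 = 95.26 N down at 1.535 m → arm 1.535 m, τ = 95.26 × 1.535 = 146.2 N·m counterclockwise.
Sandbag: 17.5 × 9.8 = 171.5 N down at 1.11 m → arm 1.96 m, τ = 171.5 × 1.96 = 336.1 N·m counterclockwise.
Sack of grain: 43.4 × 9.8 = 425.3 N down at 1.47 m → arm 1.6 m, τ = 425.3 × 1.6 = 680.5 N·m counterclockwise.
Lamp: 7.69 × 9.8 = 75.36 N down at 2.21 m → arm 0.86 m, τ = 75.36 × 0.86 = 64.81 N·m counterclockwise.
Speaker: 17.8 × 9.8 = 174.4 N down at 0.713 m → arm 2.357 m, τ = 174.4 × 2.357 = 411.1 N·m counterclockwise.
Net load moment about support B = 1639 N·m counterclockwise.
Reaction R at support A is upward at 0.565 m, arm 2.505 m → moment R × 2.505 clockwise.
Στ = 0 ⇒ R × 2.505 = 1639 ⇒ R = 654 N.

R_A ≈ 654 N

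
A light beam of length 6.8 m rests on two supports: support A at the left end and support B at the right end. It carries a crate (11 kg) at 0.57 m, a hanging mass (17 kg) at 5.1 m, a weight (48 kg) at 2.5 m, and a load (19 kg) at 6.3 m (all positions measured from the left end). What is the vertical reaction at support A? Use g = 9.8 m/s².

About support B:
Crate: 11 × 9.8 = 107.8 N down at 0.57 m → arm 6.23 m, τ = 107.8 × 6.23 = 671.6 N·m counterclockwise.
Hanging mass: 17 × 9.8 = 166.6 N down at 5.1 m → arm 1.7 m, τ = 166.6 × 1.7 = 283.2 N·m counterclockwise.
Weight: 48 × 9.8 = 470.4 N down at 2.5 m → arm 4.3 m, τ = 470.4 × 4.3 = 2023 N·m counterclockwise.
Load: 19 × 9.8 = 186.2 N down at 6.3 m → arm 0.5 m, τ = 186.2 × 0.5 = 93.1 N·m counterclockwise.
Net load moment about support B = 3071 N·m counterclockwise.
Reaction R at support A is upward at 0 m, arm 6.8 m → moment R × 6.8 clockwise.
For rotational equilibrium, R × 6.8 = 3071, so R = 452 N.

R_A ≈ 452 N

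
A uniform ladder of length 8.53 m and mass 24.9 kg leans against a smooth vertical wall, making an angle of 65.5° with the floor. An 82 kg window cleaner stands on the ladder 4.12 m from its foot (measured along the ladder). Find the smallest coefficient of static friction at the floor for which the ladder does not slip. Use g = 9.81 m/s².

μ_min ≈ 0.222

About the foot of the ladder:
Ladder weight 24.9×9.81 = 244.3 N acts at 4.265 m along the ladder; its horizontal arm is 4.265·cos65.5° = 1.769 m → τ = 432.2 N·m clockwise.
Window cleaner: 82×9.81 = 804.4 N at 4.12 m → arm 1.709 m → τ = 1375 N·m clockwise.
Wall normal N acts horizontally at the top; its moment arm is the height L sinθ = 8.53·sin65.5° = 7.762 m, counterclockwise.
For rotational equilibrium, N × 7.762 = 1807, so N = 232.8 N.
ΣFx = 0 ⇒ f = N_wall = 232.8 N. ΣFy = 0 ⇒ N_floor = 1049 N.
μ_min = f / N_floor = 232.8 / 1049 = 0.222.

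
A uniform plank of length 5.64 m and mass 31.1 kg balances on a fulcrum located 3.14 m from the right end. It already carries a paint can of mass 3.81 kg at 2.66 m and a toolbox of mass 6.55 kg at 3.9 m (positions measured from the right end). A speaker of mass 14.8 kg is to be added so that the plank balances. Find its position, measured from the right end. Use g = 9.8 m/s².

Taking torques about the fulcrum (at 3.14 m from the right end):
Beam weight: 31.1 × 9.8 = 304.8 N down at 2.82 m → arm 0.32 m, τ = 304.8 × 0.32 = 97.54 N·m clockwise.
Paint can: 3.81 × 9.8 = 37.34 N down at 2.66 m → arm 0.48 m, τ = 37.34 × 0.48 = 17.92 N·m clockwise.
Toolbox: 6.55 × 9.8 = 64.19 N down at 3.9 m → arm 0.76 m, τ = 64.19 × 0.76 = 48.78 N·m counterclockwise.
Net moment of existing loads = 66.68 N·m clockwise.
The speaker weighs 14.8 × 9.8 = 145 N and must supply an equal counterclockwise moment, so its lever arm about the fulcrum is 66.68 / 145 = 0.46 m.
That puts it at 3.14 + 0.46 = 3.6 m from the right end.

x ≈ 3.6 m from the right end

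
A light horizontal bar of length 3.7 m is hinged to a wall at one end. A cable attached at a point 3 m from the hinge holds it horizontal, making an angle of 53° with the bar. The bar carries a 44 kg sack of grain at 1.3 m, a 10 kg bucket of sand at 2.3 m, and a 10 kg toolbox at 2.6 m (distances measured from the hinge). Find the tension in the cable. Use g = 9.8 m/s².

Choose the hinge as the axis so the unknown hinge reaction has zero arm there.
Sack of grain: 44 × 9.8 = 431.2 N down at 1.3 m → arm 1.3 m, τ = 431.2 × 1.3 = 560.6 N·m clockwise.
Bucket of sand: 10 × 9.8 = 98 N down at 2.3 m → arm 2.3 m, τ = 98 × 2.3 = 225.4 N·m clockwise.
Toolbox: 10 × 9.8 = 98 N down at 2.6 m → arm 2.6 m, τ = 98 × 2.6 = 254.8 N·m clockwise.
Total clockwise load moment = 1041 N·m.
The cable tension T acts at 3 m; only its component perpendicular to the bar, T sinθ, produces torque. sin 53° = 0.7986.
Στ = 0 ⇒ T × 3 × 0.7986 = 1041 ⇒ T = 1041 / 2.396 = 434 N.

T ≈ 434 N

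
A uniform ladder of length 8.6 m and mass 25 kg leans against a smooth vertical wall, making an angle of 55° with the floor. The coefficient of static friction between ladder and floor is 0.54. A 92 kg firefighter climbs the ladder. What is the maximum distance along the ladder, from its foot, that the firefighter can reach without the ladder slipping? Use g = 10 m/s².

d ≈ 7.27 m

Choose the foot of the ladder as the axis so the floor normal and friction both act there and drop out.
Ladder weight 25×10 = 250 N acts at 4.3 m along the ladder; its horizontal arm is 4.3·cos55° = 2.466 m → τ = 616.5 N·m clockwise.
Firefighter weight 92×10 = 920 N at distance d → arm d·cos55° → τ = 920·d·0.5736 clockwise.
Wall normal N at the top has arm L sinθ = 7.045 m counterclockwise, so Στ = 0 gives N·7.045 = 616.5 + 527.7·d.
ΣFy = 0 ⇒ N_floor = 1170 N, so the maximum friction is μ_s·N_floor = 0.54×1170 = 631.8 N. ΣFx = 0 ⇒ N_wall = f, so at the slipping point N = 631.8 N.
Substituting: 631.8×7.045 = 616.5 + 527.7·d ⇒ d = (4451 − 616.5) / 527.7 = 7.27 m.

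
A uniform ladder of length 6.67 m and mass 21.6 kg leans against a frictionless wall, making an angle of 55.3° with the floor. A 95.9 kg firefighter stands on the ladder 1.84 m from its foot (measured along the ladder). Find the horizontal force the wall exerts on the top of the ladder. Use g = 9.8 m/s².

N_wall ≈ 253 N

Choose the foot of the ladder as the axis so the floor normal and friction both act there and drop out.
Ladder weight 21.6×9.8 = 211.7 N acts at 3.335 m along the ladder; its horizontal arm is 3.335·cos55.3° = 1.899 m → τ = 402 N·m clockwise.
Firefighter: 95.9×9.8 = 939.8 N at 1.84 m → arm 1.047 m → τ = 984 N·m clockwise.
Wall normal N acts horizontally at the top; its moment arm is the height L sinθ = 6.67·sin55.3° = 5.484 m, counterclockwise.
Balancing moments: N × 5.484 = 1386, giving N = 253 N.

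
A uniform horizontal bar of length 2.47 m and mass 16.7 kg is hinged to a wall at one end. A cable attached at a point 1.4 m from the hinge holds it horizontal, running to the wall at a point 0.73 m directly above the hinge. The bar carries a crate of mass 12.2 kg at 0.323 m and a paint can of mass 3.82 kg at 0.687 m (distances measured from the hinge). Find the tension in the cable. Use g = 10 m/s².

Take moments about the hinge.
Beam weight: 16.7 × 10 = 167 N down at 1.235 m → arm 1.235 m, τ = 167 × 1.235 = 206.2 N·m clockwise.
Crate: 12.2 × 10 = 122 N down at 0.323 m → arm 0.323 m, τ = 122 × 0.323 = 39.41 N·m clockwise.
Paint can: 3.82 × 10 = 38.2 N down at 0.687 m → arm 0.687 m, τ = 38.2 × 0.687 = 26.24 N·m clockwise.
Total clockwise load moment = 271.8 N·m.
The cable tension T acts at 1.4 m; only its component perpendicular to the bar, T sinθ, produces torque. sinθ = h/√(h²+d²) = 0.73/√(0.73²+1.4²) = 0.4623.
Balancing moments: T × 1.4 × 0.4623 = 271.8, giving T = 271.8 / 0.6472 = 420 N.

T ≈ 420 N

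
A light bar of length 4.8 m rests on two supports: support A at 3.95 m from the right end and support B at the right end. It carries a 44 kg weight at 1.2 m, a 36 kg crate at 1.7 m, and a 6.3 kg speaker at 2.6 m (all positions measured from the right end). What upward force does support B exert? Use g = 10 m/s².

R_B ≈ 533 N

Choose support A as the axis so its reaction then has zero moment arm.
Weight: 44 × 10 = 440 N down at 1.2 m → arm 2.75 m, τ = 440 × 2.75 = 1210 N·m clockwise.
Crate: 36 × 10 = 360 N down at 1.7 m → arm 2.25 m, τ = 360 × 2.25 = 810 N·m clockwise.
Speaker: 6.3 × 10 = 63 N down at 2.6 m → arm 1.35 m, τ = 63 × 1.35 = 85.05 N·m clockwise.
Net load moment about support A = 2105 N·m clockwise.
Reaction R at support B is upward at 0 m, arm 3.95 m → moment R × 3.95 counterclockwise.
Balancing moments: R × 3.95 = 2105, giving R = 533 N.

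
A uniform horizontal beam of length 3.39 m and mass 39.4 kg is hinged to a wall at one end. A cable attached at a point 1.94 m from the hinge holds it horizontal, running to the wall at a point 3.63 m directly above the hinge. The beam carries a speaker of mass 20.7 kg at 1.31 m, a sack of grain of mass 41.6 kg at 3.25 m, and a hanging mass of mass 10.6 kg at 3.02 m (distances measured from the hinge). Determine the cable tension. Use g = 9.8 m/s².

Take moments about the hinge.
Beam weight: 39.4 × 9.8 = 386.1 N down at 1.695 m → arm 1.695 m, τ = 386.1 × 1.695 = 654.4 N·m clockwise.
Speaker: 20.7 × 9.8 = 202.9 N down at 1.31 m → arm 1.31 m, τ = 202.9 × 1.31 = 265.8 N·m clockwise.
Sack of grain: 41.6 × 9.8 = 407.7 N down at 3.25 m → arm 3.25 m, τ = 407.7 × 3.25 = 1325 N·m clockwise.
Hanging mass: 10.6 × 9.8 = 103.9 N down at 3.02 m → arm 3.02 m, τ = 103.9 × 3.02 = 313.8 N·m clockwise.
Total clockwise load moment = 2559 N·m.
The cable tension T acts at 1.94 m; only its component perpendicular to the beam, T sinθ, produces torque. sinθ = h/√(h²+d²) = 3.63/√(3.63²+1.94²) = 0.8819.
Setting net torque to zero: T × 1.94 × 0.8819 = 2559 → T = 2559 / 1.711 = 1500 N.

T ≈ 1500 N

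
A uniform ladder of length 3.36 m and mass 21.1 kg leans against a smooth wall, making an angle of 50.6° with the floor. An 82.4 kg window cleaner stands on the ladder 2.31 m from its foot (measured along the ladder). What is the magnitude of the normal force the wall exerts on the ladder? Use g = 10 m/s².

Sum moments about the foot of the ladder (the floor normal and friction both act there and drop out).
Ladder weight 21.1×10 = 211 N acts at 1.68 m along the ladder; its horizontal arm is 1.68·cos50.6° = 1.066 m → τ = 224.9 N·m clockwise.
Window cleaner: 82.4×10 = 824 N at 2.31 m → arm 1.466 m → τ = 1208 N·m clockwise.
Wall normal N acts horizontally at the top; its moment arm is the height L sinθ = 3.36·sin50.6° = 2.596 m, counterclockwise.
For rotational equilibrium, N × 2.596 = 1433, so N = 552 N.

N_wall ≈ 552 N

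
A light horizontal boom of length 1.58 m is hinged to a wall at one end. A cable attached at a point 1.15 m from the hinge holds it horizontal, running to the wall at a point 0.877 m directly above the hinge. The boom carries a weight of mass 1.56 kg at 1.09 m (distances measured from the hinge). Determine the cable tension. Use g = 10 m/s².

Choose the hinge as the axis so the unknown hinge reaction has zero arm there.
Weight: 1.56 × 10 = 15.6 N down at 1.09 m → arm 1.09 m, τ = 15.6 × 1.09 = 17 N·m clockwise.
Total clockwise load moment = 17 N·m.
The cable tension T acts at 1.15 m; only its component perpendicular to the boom, T sinθ, produces torque. sinθ = h/√(h²+d²) = 0.877/√(0.877²+1.15²) = 0.6064.
Balancing moments: T × 1.15 × 0.6064 = 17, giving T = 17 / 0.6974 = 24.4 N.

T ≈ 24.4 N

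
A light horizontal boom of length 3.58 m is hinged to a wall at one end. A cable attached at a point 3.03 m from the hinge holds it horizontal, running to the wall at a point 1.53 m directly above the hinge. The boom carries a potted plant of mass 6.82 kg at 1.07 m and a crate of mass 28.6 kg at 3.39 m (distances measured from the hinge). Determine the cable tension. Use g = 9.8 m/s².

Take moments about the hinge.
Potted plant: 6.82 × 9.8 = 66.84 N down at 1.07 m → arm 1.07 m, τ = 66.84 × 1.07 = 71.52 N·m clockwise.
Crate: 28.6 × 9.8 = 280.3 N down at 3.39 m → arm 3.39 m, τ = 280.3 × 3.39 = 950.2 N·m clockwise.
Total clockwise load moment = 1022 N·m.
The cable tension T acts at 3.03 m; only its component perpendicular to the boom, T sinθ, produces torque. sinθ = h/√(h²+d²) = 1.53/√(1.53²+3.03²) = 0.4507.
Setting net torque to zero: T × 3.03 × 0.4507 = 1022 → T = 1022 / 1.366 = 748 N.

T ≈ 748 N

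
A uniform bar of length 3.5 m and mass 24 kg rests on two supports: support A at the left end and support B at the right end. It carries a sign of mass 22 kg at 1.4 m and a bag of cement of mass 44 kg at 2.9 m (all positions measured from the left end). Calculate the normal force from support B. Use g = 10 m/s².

Taking torques about support A:
Beam weight: 24 × 10 = 240 N down at 1.75 m → arm 1.75 m, τ = 240 × 1.75 = 420 N·m clockwise.
Sign: 22 × 10 = 220 N down at 1.4 m → arm 1.4 m, τ = 220 × 1.4 = 308 N·m clockwise.
Bag of cement: 44 × 10 = 440 N down at 2.9 m → arm 2.9 m, τ = 440 × 2.9 = 1276 N·m clockwise.
Net load moment about support A = 2004 N·m clockwise.
Reaction R at support B is upward at 3.5 m, arm 3.5 m → moment R × 3.5 counterclockwise.
Setting net torque to zero: R × 3.5 = 2004 → R = 573 N.

R_B ≈ 573 N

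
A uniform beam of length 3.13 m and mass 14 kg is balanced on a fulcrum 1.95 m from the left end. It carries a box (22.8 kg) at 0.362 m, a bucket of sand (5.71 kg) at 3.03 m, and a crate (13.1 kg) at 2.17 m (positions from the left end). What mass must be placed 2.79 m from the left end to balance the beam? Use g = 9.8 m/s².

m ≈ 38.7 kg

About the fulcrum (at 1.95 m from the left end):
Beam weight: 14 × 9.8 = 137.2 N down at 1.565 m → arm 0.385 m, τ = 137.2 × 0.385 = 52.82 N·m counterclockwise.
Box: 22.8 × 9.8 = 223.4 N down at 0.362 m → arm 1.588 m, τ = 223.4 × 1.588 = 354.8 N·m counterclockwise.
Bucket of sand: 5.71 × 9.8 = 55.96 N down at 3.03 m → arm 1.08 m, τ = 55.96 × 1.08 = 60.44 N·m clockwise.
Crate: 13.1 × 9.8 = 128.4 N down at 2.17 m → arm 0.22 m, τ = 128.4 × 0.22 = 28.25 N·m clockwise.
Net moment of known loads = 318.9 N·m counterclockwise.
An unknown mass m at 2.79 m has arm 0.84 m; its moment is m·g·0.84 clockwise.
For rotational equilibrium, m × 9.8 × 0.84 = 318.9, so m = 318.9 / (9.8 × 0.84) = 38.7 kg.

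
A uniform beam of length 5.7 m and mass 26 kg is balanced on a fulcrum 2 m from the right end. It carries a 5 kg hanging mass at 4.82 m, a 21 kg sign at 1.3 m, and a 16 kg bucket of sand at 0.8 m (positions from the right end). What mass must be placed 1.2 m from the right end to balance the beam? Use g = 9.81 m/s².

Sum moments about the fulcrum (at 2 m from the right end) (the support reaction has zero arm there).
Beam weight: 26 × 9.81 = 255.1 N down at 2.85 m → arm 0.85 m, τ = 255.1 × 0.85 = 216.8 N·m counterclockwise.
Hanging mass: 5 × 9.81 = 49.05 N down at 4.82 m → arm 2.82 m, τ = 49.05 × 2.82 = 138.3 N·m counterclockwise.
Sign: 21 × 9.81 = 206 N down at 1.3 m → arm 0.7 m, τ = 206 × 0.7 = 144.2 N·m clockwise.
Bucket of sand: 16 × 9.81 = 157 N down at 0.8 m → arm 1.2 m, τ = 157 × 1.2 = 188.4 N·m clockwise.
Net moment of known loads = 22.5 N·m counterclockwise.
An unknown mass m at 1.2 m has arm 0.8 m; its moment is m·g·0.8 clockwise.
For rotational equilibrium, m × 9.81 × 0.8 = 22.5, so m = 22.5 / (9.81 × 0.8) = 2.87 kg.

m ≈ 2.87 kg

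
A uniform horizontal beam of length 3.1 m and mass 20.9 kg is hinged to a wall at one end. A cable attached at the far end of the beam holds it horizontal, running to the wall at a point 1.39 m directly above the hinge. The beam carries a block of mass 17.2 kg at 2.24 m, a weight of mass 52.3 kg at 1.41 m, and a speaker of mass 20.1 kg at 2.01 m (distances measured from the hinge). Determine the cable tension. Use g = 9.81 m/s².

T ≈ 1430 N

Taking torques about the hinge:
Beam weight: 20.9 × 9.81 = 205 N down at 1.55 m → arm 1.55 m, τ = 205 × 1.55 = 317.8 N·m clockwise.
Block: 17.2 × 9.81 = 168.7 N down at 2.24 m → arm 2.24 m, τ = 168.7 × 2.24 = 377.9 N·m clockwise.
Weight: 52.3 × 9.81 = 513.1 N down at 1.41 m → arm 1.41 m, τ = 513.1 × 1.41 = 723.5 N·m clockwise.
Speaker: 20.1 × 9.81 = 197.2 N down at 2.01 m → arm 2.01 m, τ = 197.2 × 2.01 = 396.4 N·m clockwise.
Total clockwise load moment = 1816 N·m.
The cable tension T acts at 3.1 m; only its component perpendicular to the beam, T sinθ, produces torque. sinθ = h/√(h²+d²) = 1.39/√(1.39²+3.1²) = 0.4091.
Setting net torque to zero: T × 3.1 × 0.4091 = 1816 → T = 1816 / 1.268 = 1430 N.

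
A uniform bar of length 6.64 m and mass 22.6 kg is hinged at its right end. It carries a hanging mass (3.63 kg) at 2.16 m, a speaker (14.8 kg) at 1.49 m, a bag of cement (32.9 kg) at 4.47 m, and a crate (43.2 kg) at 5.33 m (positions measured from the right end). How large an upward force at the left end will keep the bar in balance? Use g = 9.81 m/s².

F ≈ 712 N

Taking torques about the right end:
Beam weight: 22.6 × 9.81 = 221.7 N down at 3.32 m → arm 3.32 m, τ = 221.7 × 3.32 = 736 N·m counterclockwise.
Hanging mass: 3.63 × 9.81 = 35.61 N down at 2.16 m → arm 2.16 m, τ = 35.61 × 2.16 = 76.92 N·m counterclockwise.
Speaker: 14.8 × 9.81 = 145.2 N down at 1.49 m → arm 1.49 m, τ = 145.2 × 1.49 = 216.3 N·m counterclockwise.
Bag of cement: 32.9 × 9.81 = 322.7 N down at 4.47 m → arm 4.47 m, τ = 322.7 × 4.47 = 1442 N·m counterclockwise.
Crate: 43.2 × 9.81 = 423.8 N down at 5.33 m → arm 5.33 m, τ = 423.8 × 5.33 = 2259 N·m counterclockwise.
Net moment of the loads = 4730 N·m counterclockwise.
The upward force F acts at the left end, arm 6.64 m, giving F × 6.64 clockwise.
Setting net torque to zero: F × 6.64 = 4730 → F = 4730 / 6.64 = 712 N.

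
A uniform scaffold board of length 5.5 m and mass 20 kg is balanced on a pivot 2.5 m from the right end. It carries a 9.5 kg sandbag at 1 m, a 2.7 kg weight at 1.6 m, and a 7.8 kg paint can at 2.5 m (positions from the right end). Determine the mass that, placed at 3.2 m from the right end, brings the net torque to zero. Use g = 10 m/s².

m ≈ 16.7 kg

Sum moments about the pivot (at 2.5 m from the right end) (the support reaction has zero arm there).
Beam weight: 20 × 10 = 200 N down at 2.75 m → arm 0.25 m, τ = 200 × 0.25 = 50 N·m counterclockwise.
Sandbag: 9.5 × 10 = 95 N down at 1 m → arm 1.5 m, τ = 95 × 1.5 = 142.5 N·m clockwise.
Weight: 2.7 × 10 = 27 N down at 1.6 m → arm 0.9 m, τ = 27 × 0.9 = 24.3 N·m clockwise.
Paint can: acts at the pivot, moment arm 0 → no torque.
Net moment of known loads = 116.8 N·m clockwise.
An unknown mass m at 3.2 m has arm 0.7 m; its moment is m·g·0.7 counterclockwise.
Balancing moments: m × 10 × 0.7 = 116.8, giving m = 116.8 / (10 × 0.7) = 16.7 kg.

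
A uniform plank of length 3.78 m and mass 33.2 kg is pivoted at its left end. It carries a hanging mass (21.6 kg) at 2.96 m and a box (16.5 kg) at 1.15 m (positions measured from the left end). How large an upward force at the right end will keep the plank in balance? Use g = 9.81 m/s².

Take moments about the left end.
Beam weight: 33.2 × 9.81 = 325.7 N down at 1.89 m → arm 1.89 m, τ = 325.7 × 1.89 = 615.6 N·m clockwise.
Hanging mass: 21.6 × 9.81 = 211.9 N down at 2.96 m → arm 2.96 m, τ = 211.9 × 2.96 = 627.2 N·m clockwise.
Box: 16.5 × 9.81 = 161.9 N down at 1.15 m → arm 1.15 m, τ = 161.9 × 1.15 = 186.2 N·m clockwise.
Net moment of the loads = 1429 N·m clockwise.
The upward force F acts at the right end, arm 3.78 m, giving F × 3.78 counterclockwise.
Setting net torque to zero: F × 3.78 = 1429 → F = 1429 / 3.78 = 378 N.

F ≈ 378 N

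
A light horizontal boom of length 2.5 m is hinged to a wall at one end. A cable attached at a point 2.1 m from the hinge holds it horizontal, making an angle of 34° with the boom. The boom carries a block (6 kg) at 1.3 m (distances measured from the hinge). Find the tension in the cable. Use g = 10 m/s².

T ≈ 66.4 N

Take moments about the hinge.
Block: 6 × 10 = 60 N down at 1.3 m → arm 1.3 m, τ = 60 × 1.3 = 78 N·m clockwise.
Total clockwise load moment = 78 N·m.
The cable tension T acts at 2.1 m; only its component perpendicular to the boom, T sinθ, produces torque. sin 34° = 0.5592.
For rotational equilibrium, T × 2.1 × 0.5592 = 78, so T = 78 / 1.174 = 66.4 N.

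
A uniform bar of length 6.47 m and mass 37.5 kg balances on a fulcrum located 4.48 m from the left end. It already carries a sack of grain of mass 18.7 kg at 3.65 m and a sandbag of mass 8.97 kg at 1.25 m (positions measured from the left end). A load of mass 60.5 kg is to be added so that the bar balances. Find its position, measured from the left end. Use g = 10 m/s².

x ≈ 5.99 m from the left end

Take moments about the fulcrum (at 4.48 m from the left end).
Beam weight: 37.5 × 10 = 375 N down at 3.235 m → arm 1.245 m, τ = 375 × 1.245 = 466.9 N·m counterclockwise.
Sack of grain: 18.7 × 10 = 187 N down at 3.65 m → arm 0.83 m, τ = 187 × 0.83 = 155.2 N·m counterclockwise.
Sandbag: 8.97 × 10 = 89.7 N down at 1.25 m → arm 3.23 m, τ = 89.7 × 3.23 = 289.7 N·m counterclockwise.
Net moment of existing loads = 911.8 N·m counterclockwise.
The load weighs 60.5 × 10 = 605 N and must supply an equal clockwise moment, so its lever arm about the fulcrum is 911.8 / 605 = 1.51 m.
That puts it at 4.48 + 1.51 = 5.99 m from the left end.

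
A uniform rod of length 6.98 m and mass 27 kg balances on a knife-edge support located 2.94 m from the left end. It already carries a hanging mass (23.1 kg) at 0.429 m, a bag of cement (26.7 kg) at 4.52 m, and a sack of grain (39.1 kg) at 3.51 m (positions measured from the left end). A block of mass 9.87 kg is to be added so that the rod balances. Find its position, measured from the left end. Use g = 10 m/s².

x ≈ 0.78 m from the left end

Take moments about the knife-edge support (at 2.94 m from the left end).
Beam weight: 27 × 10 = 270 N down at 3.49 m → arm 0.55 m, τ = 270 × 0.55 = 148.5 N·m clockwise.
Hanging mass: 23.1 × 10 = 231 N down at 0.429 m → arm 2.511 m, τ = 231 × 2.511 = 580 N·m counterclockwise.
Bag of cement: 26.7 × 10 = 267 N down at 4.52 m → arm 1.58 m, τ = 267 × 1.58 = 421.9 N·m clockwise.
Sack of grain: 39.1 × 10 = 391 N down at 3.51 m → arm 0.57 m, τ = 391 × 0.57 = 222.9 N·m clockwise.
Net moment of existing loads = 213.3 N·m clockwise.
The block weighs 9.87 × 10 = 98.7 N and must supply an equal counterclockwise moment, so its lever arm about the knife-edge support is 213.3 / 98.7 = 2.16 m.
That puts it at 2.94 − 2.16 = 0.78 m from the left end.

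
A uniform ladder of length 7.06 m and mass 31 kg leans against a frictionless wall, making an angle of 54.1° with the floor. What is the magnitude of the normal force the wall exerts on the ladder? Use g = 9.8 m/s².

N_wall ≈ 110 N

About the foot of the ladder:
Ladder weight 31×9.8 = 303.8 N acts at 3.53 m along the ladder; its horizontal arm is 3.53·cos54.1° = 2.07 m → τ = 628.9 N·m clockwise.
Wall normal N acts horizontally at the top; its moment arm is the height L sinθ = 7.06·sin54.1° = 5.719 m, counterclockwise.
Στ = 0 ⇒ N × 5.719 = 628.9 ⇒ N = 110 N.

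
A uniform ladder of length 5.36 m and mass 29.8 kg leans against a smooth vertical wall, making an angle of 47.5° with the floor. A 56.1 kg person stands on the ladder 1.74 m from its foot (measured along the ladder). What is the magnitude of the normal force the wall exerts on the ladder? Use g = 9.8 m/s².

N_wall ≈ 297 N

Take moments about the foot of the ladder.
Ladder weight 29.8×9.8 = 292 N acts at 2.68 m along the ladder; its horizontal arm is 2.68·cos47.5° = 1.811 m → τ = 528.8 N·m clockwise.
Person: 56.1×9.8 = 549.8 N at 1.74 m → arm 1.176 m → τ = 646.6 N·m clockwise.
Wall normal N acts horizontally at the top; its moment arm is the height L sinθ = 5.36·sin47.5° = 3.952 m, counterclockwise.
Setting net torque to zero: N × 3.952 = 1175 → N = 297 N.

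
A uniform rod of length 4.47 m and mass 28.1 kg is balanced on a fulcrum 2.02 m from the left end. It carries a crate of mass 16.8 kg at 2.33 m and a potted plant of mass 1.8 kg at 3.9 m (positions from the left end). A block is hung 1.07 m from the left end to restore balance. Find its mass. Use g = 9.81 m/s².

m ≈ 15.4 kg

Choose the fulcrum (at 2.02 m from the left end) as the axis so the support reaction has zero arm there.
Beam weight: 28.1 × 9.81 = 275.7 N down at 2.235 m → arm 0.215 m, τ = 275.7 × 0.215 = 59.28 N·m clockwise.
Crate: 16.8 × 9.81 = 164.8 N down at 2.33 m → arm 0.31 m, τ = 164.8 × 0.31 = 51.09 N·m clockwise.
Potted plant: 1.8 × 9.81 = 17.66 N down at 3.9 m → arm 1.88 m, τ = 17.66 × 1.88 = 33.2 N·m clockwise.
Net moment of known loads = 143.6 N·m clockwise.
An unknown mass m at 1.07 m has arm 0.95 m; its moment is m·g·0.95 counterclockwise.
Στ = 0 ⇒ m × 9.81 × 0.95 = 143.6 ⇒ m = 143.6 / (9.81 × 0.95) = 15.4 kg.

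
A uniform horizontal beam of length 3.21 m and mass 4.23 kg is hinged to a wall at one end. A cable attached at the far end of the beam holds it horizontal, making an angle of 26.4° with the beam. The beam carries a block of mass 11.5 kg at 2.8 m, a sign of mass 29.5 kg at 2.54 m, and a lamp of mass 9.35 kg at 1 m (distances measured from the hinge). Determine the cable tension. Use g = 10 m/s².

Sum moments about the hinge (the unknown hinge reaction has zero arm there).
Beam weight: 4.23 × 10 = 42.3 N down at 1.605 m → arm 1.605 m, τ = 42.3 × 1.605 = 67.89 N·m clockwise.
Block: 11.5 × 10 = 115 N down at 2.8 m → arm 2.8 m, τ = 115 × 2.8 = 322 N·m clockwise.
Sign: 29.5 × 10 = 295 N down at 2.54 m → arm 2.54 m, τ = 295 × 2.54 = 749.3 N·m clockwise.
Lamp: 9.35 × 10 = 93.5 N down at 1 m → arm 1 m, τ = 93.5 × 1 = 93.5 N·m clockwise.
Total clockwise load moment = 1233 N·m.
The cable tension T acts at 3.21 m; only its component perpendicular to the beam, T sinθ, produces torque. sin 26.4° = 0.4446.
Setting net torque to zero: T × 3.21 × 0.4446 = 1233 → T = 1233 / 1.427 = 864 N.

T ≈ 864 N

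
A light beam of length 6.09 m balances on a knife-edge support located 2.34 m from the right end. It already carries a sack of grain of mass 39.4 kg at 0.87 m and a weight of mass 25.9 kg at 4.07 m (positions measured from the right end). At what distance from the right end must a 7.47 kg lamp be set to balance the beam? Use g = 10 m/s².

Sum moments about the knife-edge support (at 2.34 m from the right end) (the support reaction has zero arm there).
Sack of grain: 39.4 × 10 = 394 N down at 0.87 m → arm 1.47 m, τ = 394 × 1.47 = 579.2 N·m clockwise.
Weight: 25.9 × 10 = 259 N down at 4.07 m → arm 1.73 m, τ = 259 × 1.73 = 448.1 N·m counterclockwise.
Net moment of existing loads = 131.1 N·m clockwise.
The lamp weighs 7.47 × 10 = 74.7 N and must supply an equal counterclockwise moment, so its lever arm about the knife-edge support is 131.1 / 74.7 = 1.76 m.
That puts it at 2.34 + 1.76 = 4.1 m from the right end.

x ≈ 4.1 m from the right end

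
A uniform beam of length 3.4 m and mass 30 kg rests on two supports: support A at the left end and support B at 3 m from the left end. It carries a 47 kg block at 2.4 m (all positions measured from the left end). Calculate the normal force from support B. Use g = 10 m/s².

Sum moments about support A (its reaction then has zero moment arm).
Beam weight: 30 × 10 = 300 N down at 1.7 m → arm 1.7 m, τ = 300 × 1.7 = 510 N·m clockwise.
Block: 47 × 10 = 470 N down at 2.4 m → arm 2.4 m, τ = 470 × 2.4 = 1128 N·m clockwise.
Net load moment about support A = 1638 N·m clockwise.
Reaction R at support B is upward at 3 m, arm 3 m → moment R × 3 counterclockwise.
For rotational equilibrium, R × 3 = 1638, so R = 546 N.

R_B ≈ 546 N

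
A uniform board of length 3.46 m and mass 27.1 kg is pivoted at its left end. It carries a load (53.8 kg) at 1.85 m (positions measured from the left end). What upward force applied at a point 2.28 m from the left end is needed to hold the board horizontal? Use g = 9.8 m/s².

F ≈ 629 N

Sum moments about the left end (the unknown pivot reaction has zero arm there).
Beam weight: 27.1 × 9.8 = 265.6 N down at 1.73 m → arm 1.73 m, τ = 265.6 × 1.73 = 459.5 N·m clockwise.
Load: 53.8 × 9.8 = 527.2 N down at 1.85 m → arm 1.85 m, τ = 527.2 × 1.85 = 975.3 N·m clockwise.
Net moment of the loads = 1435 N·m clockwise.
The upward force F acts at a point 2.28 m from the left end, arm 2.28 m, giving F × 2.28 counterclockwise.
Setting net torque to zero: F × 2.28 = 1435 → F = 1435 / 2.28 = 629 N.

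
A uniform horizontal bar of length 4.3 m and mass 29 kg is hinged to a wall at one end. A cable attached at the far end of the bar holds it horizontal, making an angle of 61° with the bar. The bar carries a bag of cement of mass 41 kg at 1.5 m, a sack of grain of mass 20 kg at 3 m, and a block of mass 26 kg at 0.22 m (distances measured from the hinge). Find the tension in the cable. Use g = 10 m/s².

T ≈ 504 N

Sum moments about the hinge (the unknown hinge reaction has zero arm there).
Beam weight: 29 × 10 = 290 N down at 2.15 m → arm 2.15 m, τ = 290 × 2.15 = 623.5 N·m clockwise.
Bag of cement: 41 × 10 = 410 N down at 1.5 m → arm 1.5 m, τ = 410 × 1.5 = 615 N·m clockwise.
Sack of grain: 20 × 10 = 200 N down at 3 m → arm 3 m, τ = 200 × 3 = 600 N·m clockwise.
Block: 26 × 10 = 260 N down at 0.22 m → arm 0.22 m, τ = 260 × 0.22 = 57.2 N·m clockwise.
Total clockwise load moment = 1896 N·m.
The cable tension T acts at 4.3 m; only its component perpendicular to the bar, T sinθ, produces torque. sin 61° = 0.8746.
Balancing moments: T × 4.3 × 0.8746 = 1896, giving T = 1896 / 3.761 = 504 N.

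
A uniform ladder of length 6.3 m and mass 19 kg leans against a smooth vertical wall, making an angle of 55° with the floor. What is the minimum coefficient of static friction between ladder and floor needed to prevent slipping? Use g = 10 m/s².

μ_min ≈ 0.35

About the foot of the ladder:
Ladder weight 19×10 = 190 N acts at 3.15 m along the ladder; its horizontal arm is 3.15·cos55° = 1.807 m → τ = 343.3 N·m clockwise.
Wall normal N acts horizontally at the top; its moment arm is the height L sinθ = 6.3·sin55° = 5.161 m, counterclockwise.
For rotational equilibrium, N × 5.161 = 343.3, so N = 66.52 N.
ΣFx = 0 ⇒ f = N_wall = 66.52 N. ΣFy = 0 ⇒ N_floor = 190 N.
μ_min = f / N_floor = 66.52 / 190 = 0.35.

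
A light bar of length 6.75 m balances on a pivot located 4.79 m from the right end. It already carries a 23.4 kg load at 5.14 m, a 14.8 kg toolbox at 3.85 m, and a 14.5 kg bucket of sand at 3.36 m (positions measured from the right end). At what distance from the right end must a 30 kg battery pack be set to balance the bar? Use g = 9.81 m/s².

Sum moments about the pivot (at 4.79 m from the right end) (the support reaction has zero arm there).
Load: 23.4 × 9.81 = 229.6 N down at 5.14 m → arm 0.35 m, τ = 229.6 × 0.35 = 80.36 N·m counterclockwise.
Toolbox: 14.8 × 9.81 = 145.2 N down at 3.85 m → arm 0.94 m, τ = 145.2 × 0.94 = 136.5 N·m clockwise.
Bucket of sand: 14.5 × 9.81 = 142.2 N down at 3.36 m → arm 1.43 m, τ = 142.2 × 1.43 = 203.3 N·m clockwise.
Net moment of existing loads = 259.4 N·m clockwise.
The battery pack weighs 30 × 9.81 = 294.3 N and must supply an equal counterclockwise moment, so its lever arm about the pivot is 259.4 / 294.3 = 0.881 m.
That puts it at 4.79 + 0.881 = 5.67 m from the right end.

x ≈ 5.67 m from the right end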